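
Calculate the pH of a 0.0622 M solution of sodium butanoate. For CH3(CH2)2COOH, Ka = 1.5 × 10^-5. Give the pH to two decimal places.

CH3(CH2)2COO- is the conjugate base of the weak acid CH3(CH2)2COOH.
Kb = Kw/Ka = 1.0×10^-14 / 1.5 × 10^-5 = 6.67 × 10^-10
Let x = [OH-] at equilibrium. Kb = x²/(0.0622 − x).
Neglecting x in the denominator: x = √(6.67 × 10^-10 × 0.0622) = 6.44 × 10^-6 M
(x/C₀ = 0.01% < 5%, so the approximation holds.)
pOH = 5.19, so pH = 14.00 − pOH = 8.81

pH = 8.81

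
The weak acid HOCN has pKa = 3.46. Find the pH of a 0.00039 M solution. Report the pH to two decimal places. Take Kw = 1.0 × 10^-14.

pH = 3.63

HOCN ⇌ OCN- + H+
Ka = 10^(−3.46) = 3.47 × 10^-4
Let x = [H+] at equilibrium. Ka = x²/(0.00039 − x).
Here C₀/Ka ≈ 1.12, so the small-x approximation fails. Use the quadratic:
x = [−0.000347 + √(0.000347² + 5.41e-07)]/2 = 2.33 × 10^-4 M
pH = −log[H+] = −log(2.33 × 10^-4) = 3.63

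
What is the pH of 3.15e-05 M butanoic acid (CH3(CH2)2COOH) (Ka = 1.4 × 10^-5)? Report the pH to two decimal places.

pH = 4.82

CH3(CH2)2COOH ⇌ CH3(CH2)2COO- + H+
Ka = [H+]²/(3.15e-05 − [H+]) = 1.4 × 10^-5
The 5% rule fails; solving [H+]² + Ka·[H+] − Ka·C₀ = 0 exactly:
[H+] = [−1.4e-05 + √(1.4e-05² + 1.76e-09)]/2 = 1.51 × 10^-5 M
pH = −log[H+] = −log(1.51 × 10^-5) = 4.82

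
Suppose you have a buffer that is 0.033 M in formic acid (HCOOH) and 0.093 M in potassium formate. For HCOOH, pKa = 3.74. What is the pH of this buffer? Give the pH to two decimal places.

pH = 4.19

Using pH = pKa + log([base]/[acid]) with [base]/[acid] = 0.093/0.033:
pH = 3.74 + (+0.450) = 4.19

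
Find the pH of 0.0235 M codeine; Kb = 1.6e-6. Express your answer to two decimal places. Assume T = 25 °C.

C18H21NO3 + H2O ⇌ C18H22NO3+ + OH-
Kb = [OH-]²/(0.0235 − [OH-]) = 1.6 × 10^-6
Since Kb ≪ C₀, [OH-] ≈ √(Kb·C₀) = 1.94 × 10^-4 M.
pOH = 3.71, so pH = 14.00 − pOH = 10.29

pH = 10.29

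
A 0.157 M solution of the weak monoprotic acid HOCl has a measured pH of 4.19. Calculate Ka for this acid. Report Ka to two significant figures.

[H+] = 10^(-4.19) = 6.46 × 10^-5 M
At equilibrium [HA] = 0.157 − 6.46 × 10^-5 = 1.57 × 10^-1 M
Ka = [H+][A-]/[HA] = (6.46 × 10^-5)² / 1.57 × 10^-1 = 2.7 × 10^-8

Ka = 2.7 × 10^-8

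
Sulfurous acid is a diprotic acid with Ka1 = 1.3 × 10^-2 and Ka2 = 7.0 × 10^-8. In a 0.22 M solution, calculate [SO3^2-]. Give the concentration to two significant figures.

First ionization gives [H+] ≈ [HSO3-] = 4.74 × 10^-2 M.
Second step: Ka2 = [H+][SO3^2-]/[HSO3-] ≈ [SO3^2-] (since [H+] ≈ [HSO3-]).
So [SO3^2-] ≈ Ka2.

7.0 × 10^-8 M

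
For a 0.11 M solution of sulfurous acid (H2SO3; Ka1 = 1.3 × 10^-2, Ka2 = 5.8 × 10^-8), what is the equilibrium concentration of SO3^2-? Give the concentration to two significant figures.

First ionization gives [H+] ≈ [HSO3-] = 3.19 × 10^-2 M.
Second step: Ka2 = [H+][SO3^2-]/[HSO3-] ≈ [SO3^2-] (since [H+] ≈ [HSO3-]).
So [SO3^2-] ≈ Ka2.

5.8 × 10^-8 M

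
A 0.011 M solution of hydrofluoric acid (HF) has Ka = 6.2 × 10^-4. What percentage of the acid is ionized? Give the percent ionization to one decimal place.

21.1%

HF ⇌ F- + H+; let x = [H+] at equilibrium.
Ka = x²/(C₀ − x); solving the quadratic gives x = 2.32 × 10^-3 M.
Fraction ionized = 2.32 × 10^-3 / 0.011 = 0.2109 → 21.1%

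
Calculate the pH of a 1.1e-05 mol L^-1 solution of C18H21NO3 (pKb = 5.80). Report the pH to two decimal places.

C18H21NO3 + H2O ⇌ C18H22NO3+ + OH-
Kb = 10^(−5.80) = 1.58 × 10^-6
From the ICE table, Kb = [OH-]²/(1.1e-05 − [OH-]) = 1.58 × 10^-6.
The 5% rule fails; solving [OH-]² + Kb·[OH-] − Kb·C₀ = 0 exactly:
[OH-] = (−Kb + √(Kb² + 4·Kb·C₀))/2 = 3.45 × 10^-6 M
pOH = −log(3.45 × 10^-6) = 5.46; pH = 14.00 − 5.46 = 8.54

pH = 8.54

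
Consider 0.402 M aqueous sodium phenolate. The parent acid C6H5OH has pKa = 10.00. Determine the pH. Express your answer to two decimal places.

pH = 11.80

C6H5O- is the conjugate base of the weak acid C6H5OH.
Ka = 10^(−10.00) = 1.00 × 10^-10
Kb = Kw/Ka = 1.0×10^-14 / 1.00 × 10^-10 = 1.00 × 10^-4
From the ICE table, Kb = x²/(0.402 − x) = 1.00 × 10^-4.
Assume x ≪ 0.402: x ≈ √(1.00 × 10^-4 × 0.402) = 6.34 × 10^-3 M
pOH = 2.20, so pH = 14.00 − pOH = 11.80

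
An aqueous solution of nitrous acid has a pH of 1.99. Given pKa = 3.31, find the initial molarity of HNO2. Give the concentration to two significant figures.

C₀ = 2.2 × 10^-1 M

[H+] = 10^(-1.99) = 1.02 × 10^-2 M = x
Ka = 10^(−3.31) = 4.90 × 10^-4
Ka = x²/(C₀ − x) ⇒ C₀ = x + x²/Ka
C₀ = 1.02 × 10^-2 + (1.02 × 10^-2)²/(4.90 × 10^-4) = 2.23 × 10^-1 M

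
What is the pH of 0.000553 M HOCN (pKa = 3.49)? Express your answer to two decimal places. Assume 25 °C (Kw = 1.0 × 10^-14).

pH = 3.54

HOCN ⇌ OCN- + H+
Ka = 10^(−3.49) = 3.24 × 10^-4
From the ICE table, Ka = [H+]²/(0.000553 − [H+]) = 3.24 × 10^-4.
Here C₀/Ka ≈ 1.71, so the small-[H+] approximation fails. Use the quadratic:
[H+] = [−0.000324 + √(0.000324² + 7.17e-07)]/2 = 2.91 × 10^-4 M
pH = −log(2.91 × 10^-4) = 3.54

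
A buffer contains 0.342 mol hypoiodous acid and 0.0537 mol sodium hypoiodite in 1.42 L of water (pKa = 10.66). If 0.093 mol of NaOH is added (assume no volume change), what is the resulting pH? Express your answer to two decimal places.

After neutralization: n(HOI) = 0.249 mol, n(OI-) = 0.147 mol.
pH = pKa + log([A⁻]/[HA]) = 10.66 + log(0.147/0.249) = 10.66 -0.229

pH = 10.43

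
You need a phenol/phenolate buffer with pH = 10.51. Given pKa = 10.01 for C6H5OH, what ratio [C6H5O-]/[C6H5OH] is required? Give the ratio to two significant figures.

ratio = 3.2

pH = pKa + log(r) ⇒ log(r) = 10.51 − 10.01 = +0.50
r = [C6H5O-]/[C6H5OH] = 10^(+0.50) = 3.16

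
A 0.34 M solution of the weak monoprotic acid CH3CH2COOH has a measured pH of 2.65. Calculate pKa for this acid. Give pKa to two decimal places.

pKa = 4.83

[H+] = 10^(-2.65) = 2.24 × 10^-3 M
At equilibrium [HA] = 0.34 − 2.24 × 10^-3 = 3.38 × 10^-1 M
Ka = [H+][A-]/[HA] = (2.24 × 10^-3)² / 3.38 × 10^-1 = 1.48 × 10^-5
pKa = -log(1.48 × 10^-5) = 4.83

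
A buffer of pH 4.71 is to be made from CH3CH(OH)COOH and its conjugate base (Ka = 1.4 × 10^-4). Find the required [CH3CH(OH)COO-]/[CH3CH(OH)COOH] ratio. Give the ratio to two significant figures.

ratio = 7.2

pKa = -log(1.4 × 10^-4) = 3.854
pH = pKa + log(r) ⇒ log(r) = 4.71 − 3.854 = +0.856
r = [CH3CH(OH)COO-]/[CH3CH(OH)COOH] = 10^(+0.856) = 7.18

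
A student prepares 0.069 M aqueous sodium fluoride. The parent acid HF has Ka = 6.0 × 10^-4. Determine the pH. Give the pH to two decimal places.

F- is the conjugate base of the weak acid HF.
Kb = Kw/Ka = 1.0×10^-14 / 6.0 × 10^-4 = 1.67 × 10^-11
From the ICE table, Kb = [OH-]²/(0.069 − [OH-]) = 1.67 × 10^-11.
Neglecting [OH-] in the denominator: [OH-] = √(1.67 × 10^-11 × 0.069) = 1.07 × 10^-6 M
Check: 0.0016% ionized — well under 5%, approximation valid.
pOH = 5.97, so pH = 14.00 − pOH = 8.03

pH = 8.03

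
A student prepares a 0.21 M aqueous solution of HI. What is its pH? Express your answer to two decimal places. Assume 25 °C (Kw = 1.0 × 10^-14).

HI is a strong acid and dissociates completely, so [H+] = 0.21 M.
pH = -log(0.21) = 0.68

pH = 0.68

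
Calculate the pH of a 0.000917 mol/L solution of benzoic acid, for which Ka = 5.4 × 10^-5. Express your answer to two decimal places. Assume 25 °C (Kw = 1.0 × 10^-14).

C6H5COOH ⇌ C6H5COO- + H+
Let x = [H+] at equilibrium. Ka = x²/(0.000917 − x).
Here C₀/Ka ≈ 17, so the small-x approximation fails. Use the quadratic:
x = (−Ka + √(Ka² + 4·Ka·C₀))/2 = 1.97 × 10^-4 M
pH = −log(1.97 × 10^-4) = 3.71

pH = 3.71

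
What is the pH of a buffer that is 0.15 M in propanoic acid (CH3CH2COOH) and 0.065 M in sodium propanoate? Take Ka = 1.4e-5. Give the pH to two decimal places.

pH = 4.49

pKa = −log(1.4 × 10^-5) = 4.854
Using pH = pKa + log([base]/[acid]) with [base]/[acid] = 0.065/0.15:
pH = 4.854 + (-0.363) = 4.49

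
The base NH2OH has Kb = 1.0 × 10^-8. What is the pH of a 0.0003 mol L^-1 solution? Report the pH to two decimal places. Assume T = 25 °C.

NH2OH + H2O ⇌ NH3OH+ + OH-
Kb = x²/(0.0003 − x) = 1.0 × 10^-8
Assume x ≪ 0.0003: x ≈ √(1.0 × 10^-8 × 0.0003) = 1.73 × 10^-6 M
Check: 0.58% ionized — well under 5%, approximation valid.
pOH = 5.76, so pH = 14.00 − pOH = 8.24

pH = 8.24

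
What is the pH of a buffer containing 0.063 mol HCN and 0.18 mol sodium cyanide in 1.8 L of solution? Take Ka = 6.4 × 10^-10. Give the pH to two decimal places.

pKa = −log(6.4 × 10^-10) = 9.194
Using pH = pKa + log([base]/[acid]) with [base]/[acid] = 0.18/0.063:
pH = 9.194 + (+0.456) = 9.65

pH = 9.65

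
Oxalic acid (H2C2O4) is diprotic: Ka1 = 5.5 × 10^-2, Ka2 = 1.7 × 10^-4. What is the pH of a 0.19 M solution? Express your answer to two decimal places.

Since Ka1 ≫ Ka2, the first ionization dominates [H+].
Ka1 = x²/(0.19 − x) = 5.5 × 10^-2
Solving the quadratic: x = (−Ka1 + √(Ka1² + 4·Ka1·C₀))/2 = 7.84 × 10^-2 M
pH = −log(7.84 × 10^-2) = 1.11

pH = 1.11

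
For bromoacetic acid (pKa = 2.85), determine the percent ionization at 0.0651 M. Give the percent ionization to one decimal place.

BrCH2COOH ⇌ BrCH2COO- + H+; let x = [H+] at equilibrium.
Ka = 10^(−2.85) = 1.41 × 10^-3
Solve x² + 0.00141x − 9.18e-05 = 0 → x = 8.90 × 10^-3 M
% ionization = x/C₀ × 100% = 8.90 × 10^-3/0.0651 × 100% = 13.7%

13.7%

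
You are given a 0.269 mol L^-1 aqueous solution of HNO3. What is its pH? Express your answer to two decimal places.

HNO3 is a strong acid and dissociates completely, so [H+] = 0.269 M.
pH = -log(0.269) = 0.57

pH = 0.57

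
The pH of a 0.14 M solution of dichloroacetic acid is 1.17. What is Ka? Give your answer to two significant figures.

Ka = 6.3 × 10^-2

[H+] = 10^(-1.17) = 6.76 × 10^-2 M
At equilibrium [HA] = 0.14 − 6.76 × 10^-2 = 7.24 × 10^-2 M
Ka = [H+][A-]/[HA] = (6.76 × 10^-2)² / 7.24 × 10^-2 = 6.3 × 10^-2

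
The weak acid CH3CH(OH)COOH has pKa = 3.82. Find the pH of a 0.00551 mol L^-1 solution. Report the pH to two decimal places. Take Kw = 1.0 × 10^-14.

CH3CH(OH)COOH ⇌ CH3CH(OH)COO- + H+
Ka = 10^(−3.82) = 1.51 × 10^-4
Let x = [H+] at equilibrium. Ka = x²/(0.00551 − x).
The 5% rule fails; solving x² + Ka·x − Ka·C₀ = 0 exactly:
x = (−Ka + √(Ka² + 4·Ka·C₀))/2 = 8.40 × 10^-4 M
pH = −log[H+] = −log(8.40 × 10^-4) = 3.08

pH = 3.08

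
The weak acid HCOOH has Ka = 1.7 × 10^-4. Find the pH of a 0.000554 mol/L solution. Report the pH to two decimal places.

pH = 3.63

HCOOH ⇌ HCOO- + H+
From the ICE table, Ka = [H+]²/(0.000554 − [H+]) = 1.7 × 10^-4.
Here C₀/Ka ≈ 3.26, so the small-[H+] approximation fails. Use the quadratic:
[H+] = [−0.00017 + √(0.00017² + 3.77e-07)]/2 = 2.33 × 10^-4 M
pH = −log[H+] = −log(2.33 × 10^-4) = 3.63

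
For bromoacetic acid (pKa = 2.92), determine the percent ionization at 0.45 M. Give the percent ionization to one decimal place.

5.0%

BrCH2COOH ⇌ BrCH2COO- + H+; let x = [H+] at equilibrium.
Ka = 10^(−2.92) = 1.20 × 10^-3
Ka = x²/(C₀ − x); solving the quadratic gives x = 2.26 × 10^-2 M.
Fraction ionized = 2.26 × 10^-2 / 0.45 = 0.0502 → 5.0%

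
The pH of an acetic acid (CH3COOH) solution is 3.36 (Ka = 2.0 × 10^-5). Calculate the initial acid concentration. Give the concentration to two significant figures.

[H+] = 10^(-3.36) = 4.37 × 10^-4 M = x
Ka = x²/(C₀ − x) ⇒ C₀ = x + x²/Ka
C₀ = 4.37 × 10^-4 + (4.37 × 10^-4)²/(2.0 × 10^-5) = 9.99 × 10^-3 M

C₀ = 1.0 × 10^-2 M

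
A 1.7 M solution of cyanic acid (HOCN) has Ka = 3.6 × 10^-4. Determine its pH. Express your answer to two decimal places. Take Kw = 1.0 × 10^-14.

HOCN ⇌ OCN- + H+
From the ICE table, Ka = [H+]²/(1.7 − [H+]) = 3.6 × 10^-4.
Assume [H+] ≪ 1.7: [H+] ≈ √(3.6 × 10^-4 × 1.7) = 2.47 × 10^-2 M
([H+]/C₀ = 1.5% < 5%, so the approximation holds.)
pH = −log[H+] = −log(2.47 × 10^-2) = 1.61

pH = 1.61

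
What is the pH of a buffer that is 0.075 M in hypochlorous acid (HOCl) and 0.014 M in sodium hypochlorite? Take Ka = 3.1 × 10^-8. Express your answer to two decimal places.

pKa = −log(3.1 × 10^-8) = 7.509
pH = pKa + log([A⁻]/[HA]) = 7.509 + log(0.014/0.075)
pH = 7.509 + (-0.729) = 6.78

pH = 6.78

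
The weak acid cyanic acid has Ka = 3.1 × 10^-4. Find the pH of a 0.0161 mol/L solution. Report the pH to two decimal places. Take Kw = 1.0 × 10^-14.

pH = 2.68

HOCN ⇌ OCN- + H+
From the ICE table, Ka = [H+]²/(0.0161 − [H+]) = 3.1 × 10^-4.
Here C₀/Ka ≈ 51.9, so the small-[H+] approximation fails. Use the quadratic:
[H+] = (−Ka + √(Ka² + 4·Ka·C₀))/2 = 2.08 × 10^-3 M
pH = −log(2.08 × 10^-3) = 2.68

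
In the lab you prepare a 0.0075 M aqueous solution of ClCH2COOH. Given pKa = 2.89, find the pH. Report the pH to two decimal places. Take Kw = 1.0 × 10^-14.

pH = 2.60

ClCH2COOH ⇌ ClCH2COO- + H+
Ka = 10^(−2.89) = 1.29 × 10^-3
Ka = [H+]²/(0.0075 − [H+]) = 1.29 × 10^-3
Here C₀/Ka ≈ 5.81, so the small-[H+] approximation fails. Use the quadratic:
[H+] = (−Ka + √(Ka² + 4·Ka·C₀))/2 = 2.53 × 10^-3 M
pH = −log(2.53 × 10^-3) = 2.60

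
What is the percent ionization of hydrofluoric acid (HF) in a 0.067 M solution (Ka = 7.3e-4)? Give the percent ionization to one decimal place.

HF ⇌ F- + H+; let x = [H+] at equilibrium.
Solve x² + 0.00073x − 4.89e-05 = 0 → x = 6.64 × 10^-3 M
Fraction ionized = 6.64 × 10^-3 / 0.067 = 0.0991 → 9.9%

9.9%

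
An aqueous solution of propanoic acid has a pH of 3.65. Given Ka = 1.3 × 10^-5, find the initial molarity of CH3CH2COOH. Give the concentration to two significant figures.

C₀ = 4.1 × 10^-3 M

[H+] = 10^(-3.65) = 2.24 × 10^-4 M = x
Ka = x²/(C₀ − x) ⇒ C₀ = x + x²/Ka
C₀ = 2.24 × 10^-4 + (2.24 × 10^-4)²/(1.3 × 10^-5) = 4.08 × 10^-3 M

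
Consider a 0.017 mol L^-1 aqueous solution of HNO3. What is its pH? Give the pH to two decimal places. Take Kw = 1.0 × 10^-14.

HNO3 is a strong acid and dissociates completely, so [H+] = 0.017 M.
pH = -log(0.017) = 1.77

pH = 1.77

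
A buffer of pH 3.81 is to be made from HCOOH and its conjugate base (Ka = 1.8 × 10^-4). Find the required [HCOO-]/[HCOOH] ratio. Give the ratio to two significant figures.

pKa = -log(1.8 × 10^-4) = 3.745
pH = pKa + log(r) ⇒ log(r) = 3.81 − 3.745 = +0.065
r = [HCOO-]/[HCOOH] = 10^(+0.065) = 1.16

ratio = 1.2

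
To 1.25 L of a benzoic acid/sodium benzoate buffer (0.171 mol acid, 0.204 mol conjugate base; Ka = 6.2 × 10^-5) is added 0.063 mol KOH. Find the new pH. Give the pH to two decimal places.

OH- converts C6H5COOH to C6H5COO-: C6H5COOH → 0.108 mol, C6H5COO- → 0.267 mol.
pKa = −log(6.2 × 10^-5) = 4.208
pH = pKa + log([A⁻]/[HA]) = 4.208 + log(0.267/0.108) = 4.208 +0.393

pH = 4.60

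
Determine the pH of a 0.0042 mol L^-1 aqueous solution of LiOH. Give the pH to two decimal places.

LiOH is a strong base; [OH-] = 0.0042 M.
pOH = -log(0.0042) = 2.38
pH = 14.00 - 2.38 = 11.62

pH = 11.62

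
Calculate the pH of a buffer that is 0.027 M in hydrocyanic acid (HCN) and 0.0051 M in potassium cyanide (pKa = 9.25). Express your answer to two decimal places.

Henderson–Hasselbalch: pH = pKa + log([CN-]/[HCN]) = 9.25 + log(0.0051/0.027)
pH = 9.25 + (-0.724) = 8.53

pH = 8.53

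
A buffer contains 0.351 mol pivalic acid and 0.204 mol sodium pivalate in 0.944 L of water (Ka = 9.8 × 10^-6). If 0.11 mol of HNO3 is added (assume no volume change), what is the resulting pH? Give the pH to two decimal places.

Added H+ converts (CH3)3CCOO- to (CH3)3CCOOH: (CH3)3CCOOH → 0.461 mol, (CH3)3CCOO- → 0.094 mol.
pKa = −log(9.8 × 10^-6) = 5.009
pH = pKa + log([A⁻]/[HA]) = 5.009 + log(0.094/0.461) = 5.009 -0.691

pH = 4.32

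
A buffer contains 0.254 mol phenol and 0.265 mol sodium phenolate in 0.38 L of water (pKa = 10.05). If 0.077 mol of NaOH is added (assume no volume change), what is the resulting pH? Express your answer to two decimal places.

pH = 10.34

After neutralization: n(C6H5OH) = 0.177 mol, n(C6H5O-) = 0.342 mol.
pH = pKa + log(n_C6H5O-/n_C6H5OH) = 10.05 + log(0.342/0.177) = 10.05 + (+0.286)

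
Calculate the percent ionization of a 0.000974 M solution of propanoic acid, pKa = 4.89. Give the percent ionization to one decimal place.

10.9%

CH3CH2COOH ⇌ CH3CH2COO- + H+; let x = [H+] at equilibrium.
Ka = 10^(−4.89) = 1.29 × 10^-5
Solve x² + 1.29e-05x − 1.26e-08 = 0 → x = 1.06 × 10^-4 M
Fraction ionized = 1.06 × 10^-4 / 0.000974 = 0.1088 → 10.9%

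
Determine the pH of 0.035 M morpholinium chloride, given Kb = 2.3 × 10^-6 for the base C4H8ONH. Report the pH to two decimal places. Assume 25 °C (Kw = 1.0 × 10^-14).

C4H8ONH2+ is the conjugate acid of the weak base C4H8ONH.
Ka = Kw/Kb = 1.0×10^-14 / 2.3 × 10^-6 = 4.35 × 10^-9
Ka = [H+]²/(0.035 − [H+]) = 4.35 × 10^-9
Neglecting [H+] in the denominator: [H+] = √(4.35 × 10^-9 × 0.035) = 1.23 × 10^-5 M
Check: 0.035% ionized — well under 5%, approximation valid.
pH = −log[H+] = −log(1.23 × 10^-5) = 4.91

pH = 4.91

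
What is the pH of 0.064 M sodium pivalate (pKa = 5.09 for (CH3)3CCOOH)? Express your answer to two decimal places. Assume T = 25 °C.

pH = 8.95

(CH3)3CCOO- is the conjugate base of the weak acid (CH3)3CCOOH.
Ka = 10^(−5.09) = 8.13 × 10^-6
Kb = Kw/Ka = 1.0×10^-14 / 8.13 × 10^-6 = 1.23 × 10^-9
From the ICE table, Kb = [OH-]²/(0.064 − [OH-]) = 1.23 × 10^-9.
Assume [OH-] ≪ 0.064: [OH-] ≈ √(1.23 × 10^-9 × 0.064) = 8.87 × 10^-6 M
pOH = −log(8.87 × 10^-6) = 5.05; pH = 14.00 − 5.05 = 8.95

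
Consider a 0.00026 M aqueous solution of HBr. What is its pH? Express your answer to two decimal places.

pH = 3.59

HBr is a strong acid and dissociates completely, so [H+] = 0.00026 M.
pH = -log(0.00026) = 3.59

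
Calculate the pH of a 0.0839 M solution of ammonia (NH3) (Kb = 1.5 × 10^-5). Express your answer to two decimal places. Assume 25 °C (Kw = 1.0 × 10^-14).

pH = 11.05

NH3 + H2O ⇌ NH4+ + OH-
Kb = [OH-]²/(0.0839 − [OH-]) = 1.5 × 10^-5
Since Kb ≪ C₀, [OH-] ≈ √(Kb·C₀) = 1.12 × 10^-3 M.
([OH-]/C₀ = 1.3% < 5%, so the approximation holds.)
pOH = 2.95, so pH = 14.00 − pOH = 11.05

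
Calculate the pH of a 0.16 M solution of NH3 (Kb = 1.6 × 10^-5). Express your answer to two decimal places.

pH = 11.20

NH3 + H2O ⇌ NH4+ + OH-
From the ICE table, Kb = [OH-]²/(0.16 − [OH-]) = 1.6 × 10^-5.
Since Kb ≪ C₀, [OH-] ≈ √(Kb·C₀) = 1.60 × 10^-3 M.
([OH-]/C₀ = 1% < 5%, so the approximation holds.)
pOH = −log(1.60 × 10^-3) = 2.80; pH = 14.00 − 2.80 = 11.20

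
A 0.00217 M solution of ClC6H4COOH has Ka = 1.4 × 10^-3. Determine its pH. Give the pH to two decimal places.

ClC6H4COOH ⇌ ClC6H4COO- + H+
From the ICE table, Ka = [H+]²/(0.00217 − [H+]) = 1.4 × 10^-3.
[H+] is not negligible relative to C₀; solve [H+]² + 0.0014·[H+] − 3.04e-06 = 0.
[H+] = (−Ka + √(Ka² + 4·Ka·C₀))/2 = 1.18 × 10^-3 M
pH = −log[H+] = −log(1.18 × 10^-3) = 2.93

pH = 2.93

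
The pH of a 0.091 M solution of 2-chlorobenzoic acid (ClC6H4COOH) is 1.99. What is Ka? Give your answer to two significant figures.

Ka = 1.3 × 10^-3

[H+] = 10^(-1.99) = 1.02 × 10^-2 M
At equilibrium [HA] = 0.091 − 1.02 × 10^-2 = 8.08 × 10^-2 M
Ka = [H+][A-]/[HA] = (1.02 × 10^-2)² / 8.08 × 10^-2 = 1.3 × 10^-3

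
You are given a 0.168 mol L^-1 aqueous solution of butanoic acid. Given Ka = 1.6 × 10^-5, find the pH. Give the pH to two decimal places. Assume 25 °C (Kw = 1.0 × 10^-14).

CH3(CH2)2COOH ⇌ CH3(CH2)2COO- + H+
Ka = x²/(0.168 − x) = 1.6 × 10^-5
Since Ka ≪ C₀, x ≈ √(Ka·C₀) = 1.64 × 10^-3 M.
(x/C₀ = 0.98% < 5%, so the approximation holds.)
pH = −log[H+] = −log(1.64 × 10^-3) = 2.79

pH = 2.79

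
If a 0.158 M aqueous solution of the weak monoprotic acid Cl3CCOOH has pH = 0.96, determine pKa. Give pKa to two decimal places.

pKa = 0.60

[H+] = 10^(-0.96) = 1.10 × 10^-1 M
At equilibrium [HA] = 0.158 − 1.10 × 10^-1 = 4.80 × 10^-2 M
Ka = [H+][A-]/[HA] = (1.10 × 10^-1)² / 4.80 × 10^-2 = 2.52 × 10^-1
pKa = -log(2.52 × 10^-1) = 0.60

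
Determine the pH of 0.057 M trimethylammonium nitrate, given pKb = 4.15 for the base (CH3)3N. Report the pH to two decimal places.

pH = 5.55

(CH3)3NH+ is the conjugate acid of the weak base (CH3)3N.
Kb = 10^(−4.15) = 7.08 × 10^-5
Ka = Kw/Kb = 1.0×10^-14 / 7.08 × 10^-5 = 1.41 × 10^-10
From the ICE table, Ka = x²/(0.057 − x) = 1.41 × 10^-10.
Since Ka ≪ C₀, x ≈ √(Ka·C₀) = 2.83 × 10^-6 M.
Check: 0.005% ionized — well under 5%, approximation valid.
pH = −log[H+] = −log(2.83 × 10^-6) = 5.55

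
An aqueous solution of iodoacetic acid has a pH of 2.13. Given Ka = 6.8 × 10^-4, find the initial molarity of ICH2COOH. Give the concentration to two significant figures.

[H+] = 10^(-2.13) = 7.41 × 10^-3 M = x
Ka = x²/(C₀ − x) ⇒ C₀ = x + x²/Ka
C₀ = 7.41 × 10^-3 + (7.41 × 10^-3)²/(6.8 × 10^-4) = 8.82 × 10^-2 M

C₀ = 8.8 × 10^-2 M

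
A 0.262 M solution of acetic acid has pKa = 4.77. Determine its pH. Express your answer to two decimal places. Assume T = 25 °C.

CH3COOH ⇌ CH3COO- + H+
Ka = 10^(−4.77) = 1.70 × 10^-5
From the ICE table, Ka = x²/(0.262 − x) = 1.70 × 10^-5.
Assume x ≪ 0.262: x ≈ √(1.70 × 10^-5 × 0.262) = 2.11 × 10^-3 M
pH = −log(2.11 × 10^-3) = 2.68

pH = 2.68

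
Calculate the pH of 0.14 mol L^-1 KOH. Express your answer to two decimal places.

KOH is a strong base; [OH-] = 0.14 M.
pOH = -log(0.14) = 0.85
pH = 14.00 - 0.85 = 13.15

pH = 13.15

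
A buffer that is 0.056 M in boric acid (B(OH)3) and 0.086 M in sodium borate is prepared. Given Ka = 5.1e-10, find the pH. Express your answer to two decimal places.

pH = 9.48

pKa = −log(5.1 × 10^-10) = 9.292
Henderson–Hasselbalch: pH = pKa + log([B(OH)4-]/[B(OH)3]) = 9.292 + log(0.086/0.056)
pH = 9.292 + (+0.186) = 9.48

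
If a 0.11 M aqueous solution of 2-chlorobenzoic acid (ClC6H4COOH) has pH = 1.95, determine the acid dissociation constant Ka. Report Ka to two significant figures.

Ka = 1.3 × 10^-3

[H+] = 10^(-1.95) = 1.12 × 10^-2 M
At equilibrium [HA] = 0.11 − 1.12 × 10^-2 = 9.88 × 10^-2 M
Ka = [H+][A-]/[HA] = (1.12 × 10^-2)² / 9.88 × 10^-2 = 1.3 × 10^-3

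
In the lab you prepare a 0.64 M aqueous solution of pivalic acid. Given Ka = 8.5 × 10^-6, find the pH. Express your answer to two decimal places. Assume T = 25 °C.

pH = 2.63

(CH3)3CCOOH ⇌ (CH3)3CCOO- + H+
From the ICE table, Ka = [H+]²/(0.64 − [H+]) = 8.5 × 10^-6.
Assume [H+] ≪ 0.64: [H+] ≈ √(8.5 × 10^-6 × 0.64) = 2.33 × 10^-3 M
pH = −log[H+] = −log(2.33 × 10^-3) = 2.63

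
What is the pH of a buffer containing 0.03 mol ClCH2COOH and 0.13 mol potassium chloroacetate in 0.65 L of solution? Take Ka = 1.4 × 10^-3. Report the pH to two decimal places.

pH = 3.49

pKa = −log(1.4 × 10^-3) = 2.854
Henderson–Hasselbalch: pH = pKa + log([ClCH2COO-]/[ClCH2COOH]) = 2.854 + log(0.13/0.03)
pH = 2.854 + (+0.637) = 3.49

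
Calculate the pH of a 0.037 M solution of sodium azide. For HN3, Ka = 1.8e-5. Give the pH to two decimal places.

pH = 8.66

N3- is the conjugate base of the weak acid HN3.
Kb = Kw/Ka = 1.0×10^-14 / 1.8 × 10^-5 = 5.56 × 10^-10
Kb = [OH-]²/(0.037 − [OH-]) = 5.56 × 10^-10
Assume [OH-] ≪ 0.037: [OH-] ≈ √(5.56 × 10^-10 × 0.037) = 4.54 × 10^-6 M
([OH-]/C₀ = 0.012% < 5%, so the approximation holds.)
pOH = 5.34, so pH = 14.00 − pOH = 8.66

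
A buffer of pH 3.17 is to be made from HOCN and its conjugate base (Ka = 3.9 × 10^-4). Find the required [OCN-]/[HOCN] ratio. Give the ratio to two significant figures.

pKa = -log(3.9 × 10^-4) = 3.409
pH = pKa + log(r) ⇒ log(r) = 3.17 − 3.409 = -0.239
r = [OCN-]/[HOCN] = 10^(-0.239) = 0.577

ratio = 0.58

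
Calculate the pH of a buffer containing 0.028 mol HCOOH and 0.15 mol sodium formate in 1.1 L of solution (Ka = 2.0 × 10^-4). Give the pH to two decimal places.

pKa = −log(2.0 × 10^-4) = 3.699
Using pH = pKa + log([base]/[acid]) with [base]/[acid] = 0.15/0.028:
pH = 3.699 + (+0.729) = 4.43

pH = 4.43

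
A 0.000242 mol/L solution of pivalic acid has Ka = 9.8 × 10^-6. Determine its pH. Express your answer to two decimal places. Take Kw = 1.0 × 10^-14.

(CH3)3CCOOH ⇌ (CH3)3CCOO- + H+
From the ICE table, Ka = [H+]²/(0.000242 − [H+]) = 9.8 × 10^-6.
[H+] is not negligible relative to C₀; solve [H+]² + 9.8e-06·[H+] − 2.37e-09 = 0.
[H+] = [−9.8e-06 + √(9.8e-06² + 9.49e-09)]/2 = 4.40 × 10^-5 M
pH = −log[H+] = −log(4.40 × 10^-5) = 4.36

pH = 4.36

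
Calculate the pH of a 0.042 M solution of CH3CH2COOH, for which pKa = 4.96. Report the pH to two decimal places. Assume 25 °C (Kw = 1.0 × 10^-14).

pH = 3.17

CH3CH2COOH ⇌ CH3CH2COO- + H+
Ka = 10^(−4.96) = 1.10 × 10^-5
From the ICE table, Ka = x²/(0.042 − x) = 1.10 × 10^-5.
Since Ka ≪ C₀, x ≈ √(Ka·C₀) = 6.80 × 10^-4 M.
pH = −log[H+] = −log(6.80 × 10^-4) = 3.17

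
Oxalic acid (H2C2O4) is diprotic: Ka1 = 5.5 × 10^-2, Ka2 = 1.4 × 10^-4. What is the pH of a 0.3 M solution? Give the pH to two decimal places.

pH = 0.98

Since Ka1 ≫ Ka2, the first ionization dominates [H+].
Ka1 = x²/(0.3 − x) = 5.5 × 10^-2
Solving the quadratic: x = (−Ka1 + √(Ka1² + 4·Ka1·C₀))/2 = 1.04 × 10^-1 M
pH = −log(1.04 × 10^-1) = 0.98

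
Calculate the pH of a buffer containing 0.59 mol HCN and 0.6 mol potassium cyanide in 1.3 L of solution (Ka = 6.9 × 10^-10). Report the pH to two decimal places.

pH = 9.17

pKa = −log(6.9 × 10^-10) = 9.161
Henderson–Hasselbalch: pH = pKa + log([CN-]/[HCN]) = 9.161 + log(0.6/0.59)
pH = 9.161 + (+0.007) = 9.17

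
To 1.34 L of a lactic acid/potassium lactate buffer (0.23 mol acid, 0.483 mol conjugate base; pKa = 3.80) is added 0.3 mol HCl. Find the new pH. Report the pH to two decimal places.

Added H+ converts CH3CH(OH)COO- to CH3CH(OH)COOH: CH3CH(OH)COOH → 0.53 mol, CH3CH(OH)COO- → 0.183 mol.
Henderson–Hasselbalch with mole ratio 0.183/0.53: pH = 3.80 + (-0.462)

pH = 3.34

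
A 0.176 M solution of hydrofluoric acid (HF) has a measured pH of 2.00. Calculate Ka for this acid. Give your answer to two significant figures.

[H+] = 10^(-2.00) = 1.00 × 10^-2 M
At equilibrium [HA] = 0.176 − 1.00 × 10^-2 = 1.66 × 10^-1 M
Ka = [H+][A-]/[HA] = (1.00 × 10^-2)² / 1.66 × 10^-1 = 6.0 × 10^-4

Ka = 6.0 × 10^-4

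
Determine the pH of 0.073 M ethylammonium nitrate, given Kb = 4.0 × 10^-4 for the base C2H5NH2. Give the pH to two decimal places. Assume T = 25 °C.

C2H5NH3+ is the conjugate acid of the weak base C2H5NH2.
Ka = Kw/Kb = 1.0×10^-14 / 4.0 × 10^-4 = 2.50 × 10^-11
Let x = [H+] at equilibrium. Ka = x²/(0.073 − x).
Assume x ≪ 0.073: x ≈ √(2.50 × 10^-11 × 0.073) = 1.35 × 10^-6 M
(x/C₀ = 0.0019% < 5%, so the approximation holds.)
pH = −log(1.35 × 10^-6) = 5.87

pH = 5.87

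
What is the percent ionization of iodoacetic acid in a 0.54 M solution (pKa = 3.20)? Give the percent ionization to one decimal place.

3.4%

ICH2COOH ⇌ ICH2COO- + H+; let x = [H+] at equilibrium.
Ka = 10^(−3.20) = 6.31 × 10^-4
x ≈ √(Ka·C₀) = √(6.31 × 10^-4 × 0.54) = 1.85 × 10^-2 M
Fraction ionized = 1.85 × 10^-2 / 0.54 = 0.0343 → 3.4%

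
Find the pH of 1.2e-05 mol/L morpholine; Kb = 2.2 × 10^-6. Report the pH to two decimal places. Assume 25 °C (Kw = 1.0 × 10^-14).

C4H8ONH + H2O ⇌ C4H8ONH2+ + OH-
From the ICE table, Kb = [OH-]²/(1.2e-05 − [OH-]) = 2.2 × 10^-6.
Here C₀/Kb ≈ 5.45, so the small-[OH-] approximation fails. Use the quadratic:
[OH-] = [−2.2e-06 + √(2.2e-06² + 1.06e-10)]/2 = 4.15 × 10^-6 M
pOH = 5.38, so pH = 14.00 − pOH = 8.62

pH = 8.62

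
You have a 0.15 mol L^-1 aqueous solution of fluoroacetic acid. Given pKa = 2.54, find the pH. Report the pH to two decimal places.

pH = 1.71

FCH2COOH ⇌ FCH2COO- + H+
Ka = 10^(−2.54) = 2.88 × 10^-3
Ka = x²/(0.15 − x) = 2.88 × 10^-3
Here C₀/Ka ≈ 52.1, so the small-x approximation fails. Use the quadratic:
x = [−0.00288 + √(0.00288² + 0.00173)]/2 = 1.94 × 10^-2 M
pH = −log(1.94 × 10^-2) = 1.71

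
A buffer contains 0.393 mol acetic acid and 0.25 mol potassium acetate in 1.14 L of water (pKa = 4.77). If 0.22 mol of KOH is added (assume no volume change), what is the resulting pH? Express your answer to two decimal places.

pH = 5.20

After neutralization: n(CH3COOH) = 0.173 mol, n(CH3COO-) = 0.47 mol.
pH = pKa + log([A⁻]/[HA]) = 4.77 + log(0.47/0.173) = 4.77 +0.434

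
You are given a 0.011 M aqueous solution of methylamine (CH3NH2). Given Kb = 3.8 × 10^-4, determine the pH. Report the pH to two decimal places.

CH3NH2 + H2O ⇌ CH3NH3+ + OH-
Let x = [OH-] at equilibrium. Kb = x²/(0.011 − x).
x is not negligible relative to C₀; solve x² + 0.00038·x − 4.18e-06 = 0.
x = [−0.00038 + √(0.00038² + 1.67e-05)]/2 = 1.86 × 10^-3 M
pOH = −log(1.86 × 10^-3) = 2.73; pH = 14.00 − 2.73 = 11.27

pH = 11.27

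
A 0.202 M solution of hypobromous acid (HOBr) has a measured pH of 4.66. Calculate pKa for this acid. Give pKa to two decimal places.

pKa = 8.63

[H+] = 10^(-4.66) = 2.19 × 10^-5 M
At equilibrium [HA] = 0.202 − 2.19 × 10^-5 = 2.02 × 10^-1 M
Ka = [H+][A-]/[HA] = (2.19 × 10^-5)² / 2.02 × 10^-1 = 2.37 × 10^-9
pKa = -log(2.37 × 10^-9) = 8.63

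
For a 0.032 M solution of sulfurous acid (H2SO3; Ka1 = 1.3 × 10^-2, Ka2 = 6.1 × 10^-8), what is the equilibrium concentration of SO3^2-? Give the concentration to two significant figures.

6.1 × 10^-8 M

First ionization gives [H+] ≈ [HSO3-] = 1.49 × 10^-2 M.
Second step: Ka2 = [H+][SO3^2-]/[HSO3-] ≈ [SO3^2-] (since [H+] ≈ [HSO3-]).
So [SO3^2-] ≈ Ka2.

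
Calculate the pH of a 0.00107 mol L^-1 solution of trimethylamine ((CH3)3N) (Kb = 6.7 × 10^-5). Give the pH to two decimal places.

(CH3)3N + H2O ⇌ (CH3)3NH+ + OH-
From the ICE table, Kb = x²/(0.00107 − x) = 6.7 × 10^-5.
The 5% rule fails; solving x² + Kb·x − Kb·C₀ = 0 exactly:
x = [−6.7e-05 + √(6.7e-05² + 2.87e-07)]/2 = 2.36 × 10^-4 M
pOH = −log(2.36 × 10^-4) = 3.63; pH = 14.00 − 3.63 = 10.37

pH = 10.37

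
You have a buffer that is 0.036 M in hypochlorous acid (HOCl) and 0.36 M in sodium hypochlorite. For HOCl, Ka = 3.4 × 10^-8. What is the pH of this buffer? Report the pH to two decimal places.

pH = 8.47

pKa = −log(3.4 × 10^-8) = 7.469
Henderson–Hasselbalch: pH = pKa + log([OCl-]/[HOCl]) = 7.469 + log(0.36/0.036)
pH = 7.469 + (+1.000) = 8.47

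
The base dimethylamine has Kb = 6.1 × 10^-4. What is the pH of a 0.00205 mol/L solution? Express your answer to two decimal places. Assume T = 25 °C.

pH = 10.93

(CH3)2NH + H2O ⇌ (CH3)2NH2+ + OH-
From the ICE table, Kb = [OH-]²/(0.00205 − [OH-]) = 6.1 × 10^-4.
[OH-] is not negligible relative to C₀; solve [OH-]² + 0.00061·[OH-] − 1.25e-06 = 0.
[OH-] = [−0.00061 + √(0.00061² + 5e-06)]/2 = 8.54 × 10^-4 M
pOH = 3.07, so pH = 14.00 − pOH = 10.93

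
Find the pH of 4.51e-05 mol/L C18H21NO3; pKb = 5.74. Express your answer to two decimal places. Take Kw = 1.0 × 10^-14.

pH = 8.91

C18H21NO3 + H2O ⇌ C18H22NO3+ + OH-
Kb = 10^(−5.74) = 1.82 × 10^-6
Let x = [OH-] at equilibrium. Kb = x²/(4.51e-05 − x).
The 5% rule fails; solving x² + Kb·x − Kb·C₀ = 0 exactly:
x = (−Kb + √(Kb² + 4·Kb·C₀))/2 = 8.20 × 10^-6 M
pOH = 5.09, so pH = 14.00 − pOH = 8.91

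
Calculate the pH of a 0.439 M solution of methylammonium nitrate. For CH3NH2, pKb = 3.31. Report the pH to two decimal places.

CH3NH3+ is the conjugate acid of the weak base CH3NH2.
Kb = 10^(−3.31) = 4.90 × 10^-4
Ka = Kw/Kb = 1.0×10^-14 / 4.90 × 10^-4 = 2.04 × 10^-11
Let x = [H+] at equilibrium. Ka = x²/(0.439 − x).
Assume x ≪ 0.439: x ≈ √(2.04 × 10^-11 × 0.439) = 2.99 × 10^-6 M
(x/C₀ = 0.00068% < 5%, so the approximation holds.)
pH = −log(2.99 × 10^-6) = 5.52

pH = 5.52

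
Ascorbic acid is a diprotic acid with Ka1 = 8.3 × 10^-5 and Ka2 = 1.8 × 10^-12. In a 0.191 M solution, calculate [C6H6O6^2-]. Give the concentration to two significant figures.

First ionization gives [H+] ≈ [HC6H6O6-] = 3.98 × 10^-3 M.
Second step: Ka2 = [H+][C6H6O6^2-]/[HC6H6O6-] ≈ [C6H6O6^2-] (since [H+] ≈ [HC6H6O6-]).
So [C6H6O6^2-] ≈ Ka2.

1.8 × 10^-12 M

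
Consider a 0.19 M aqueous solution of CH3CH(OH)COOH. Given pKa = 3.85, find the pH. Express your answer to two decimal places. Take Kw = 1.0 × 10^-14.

CH3CH(OH)COOH ⇌ CH3CH(OH)COO- + H+
Ka = 10^(−3.85) = 1.41 × 10^-4
Ka = [H+]²/(0.19 − [H+]) = 1.41 × 10^-4
Since Ka ≪ C₀, [H+] ≈ √(Ka·C₀) = 5.18 × 10^-3 M.
pH = −log[H+] = −log(5.18 × 10^-3) = 2.29

pH = 2.29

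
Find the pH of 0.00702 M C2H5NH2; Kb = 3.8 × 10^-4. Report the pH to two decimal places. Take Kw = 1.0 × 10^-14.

C2H5NH2 + H2O ⇌ C2H5NH3+ + OH-
From the ICE table, Kb = [OH-]²/(0.00702 − [OH-]) = 3.8 × 10^-4.
[OH-] is not negligible relative to C₀; solve [OH-]² + 0.00038·[OH-] − 2.67e-06 = 0.
[OH-] = [−0.00038 + √(0.00038² + 1.07e-05)]/2 = 1.45 × 10^-3 M
pOH = −log(1.45 × 10^-3) = 2.84; pH = 14.00 − 2.84 = 11.16

pH = 11.16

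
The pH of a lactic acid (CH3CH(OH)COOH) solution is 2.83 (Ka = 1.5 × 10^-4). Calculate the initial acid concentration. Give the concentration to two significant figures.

C₀ = 1.6 × 10^-2 M

[H+] = 10^(-2.83) = 1.48 × 10^-3 M = x
Ka = x²/(C₀ − x) ⇒ C₀ = x + x²/Ka
C₀ = 1.48 × 10^-3 + (1.48 × 10^-3)²/(1.5 × 10^-4) = 1.61 × 10^-2 M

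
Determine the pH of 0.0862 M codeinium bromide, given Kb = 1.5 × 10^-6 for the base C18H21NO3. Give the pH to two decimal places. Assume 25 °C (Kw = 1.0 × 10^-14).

pH = 4.62

C18H22NO3+ is the conjugate acid of the weak base C18H21NO3.
Ka = Kw/Kb = 1.0×10^-14 / 1.5 × 10^-6 = 6.67 × 10^-9
Ka = x²/(0.0862 − x) = 6.67 × 10^-9
Neglecting x in the denominator: x = √(6.67 × 10^-9 × 0.0862) = 2.40 × 10^-5 M
Check: 0.028% ionized — well under 5%, approximation valid.
pH = −log(2.40 × 10^-5) = 4.62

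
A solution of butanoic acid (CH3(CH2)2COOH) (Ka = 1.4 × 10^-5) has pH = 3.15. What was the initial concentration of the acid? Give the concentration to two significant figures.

C₀ = 3.7 × 10^-2 M

[H+] = 10^(-3.15) = 7.08 × 10^-4 M = x
Ka = x²/(C₀ − x) ⇒ C₀ = x + x²/Ka
C₀ = 7.08 × 10^-4 + (7.08 × 10^-4)²/(1.4 × 10^-5) = 3.65 × 10^-2 M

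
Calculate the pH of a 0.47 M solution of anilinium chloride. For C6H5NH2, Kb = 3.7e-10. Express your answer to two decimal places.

C6H5NH3+ is the conjugate acid of the weak base C6H5NH2.
Ka = Kw/Kb = 1.0×10^-14 / 3.7 × 10^-10 = 2.70 × 10^-5
From the ICE table, Ka = [H+]²/(0.47 − [H+]) = 2.70 × 10^-5.
Since Ka ≪ C₀, [H+] ≈ √(Ka·C₀) = 3.56 × 10^-3 M.
([H+]/C₀ = 0.76% < 5%, so the approximation holds.)
pH = −log(3.56 × 10^-3) = 2.45

pH = 2.45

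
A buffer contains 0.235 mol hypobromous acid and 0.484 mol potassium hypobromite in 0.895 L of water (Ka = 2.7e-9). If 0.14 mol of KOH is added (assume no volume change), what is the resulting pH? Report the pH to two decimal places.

pH = 9.39

OH- converts HOBr to OBr-: HOBr → 0.095 mol, OBr- → 0.624 mol.
pKa = −log(2.7 × 10^-9) = 8.569
pH = pKa + log([A⁻]/[HA]) = 8.569 + log(0.624/0.095) = 8.569 +0.817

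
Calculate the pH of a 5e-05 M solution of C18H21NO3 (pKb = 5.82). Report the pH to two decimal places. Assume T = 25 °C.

pH = 8.90

C18H21NO3 + H2O ⇌ C18H22NO3+ + OH-
Kb = 10^(−5.82) = 1.51 × 10^-6
From the ICE table, Kb = x²/(5e-05 − x) = 1.51 × 10^-6.
Here C₀/Kb ≈ 33.1, so the small-x approximation fails. Use the quadratic:
x = [−1.51e-06 + √(1.51e-06² + 3.02e-10)]/2 = 7.97 × 10^-6 M
pOH = 5.10, so pH = 14.00 − pOH = 8.90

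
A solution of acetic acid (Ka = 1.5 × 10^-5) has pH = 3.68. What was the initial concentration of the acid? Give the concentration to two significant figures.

[H+] = 10^(-3.68) = 2.09 × 10^-4 M = x
Ka = x²/(C₀ − x) ⇒ C₀ = x + x²/Ka
C₀ = 2.09 × 10^-4 + (2.09 × 10^-4)²/(1.5 × 10^-5) = 3.12 × 10^-3 M

C₀ = 3.1 × 10^-3 M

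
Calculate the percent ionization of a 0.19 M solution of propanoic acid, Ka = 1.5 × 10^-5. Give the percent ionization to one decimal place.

0.9%

CH3CH2COOH ⇌ CH3CH2COO- + H+; let x = [H+] at equilibrium.
x ≈ √(Ka·C₀) = √(1.5 × 10^-5 × 0.19) = 1.69 × 10^-3 M
Fraction ionized = 1.69 × 10^-3 / 0.19 = 0.0089 → 0.9%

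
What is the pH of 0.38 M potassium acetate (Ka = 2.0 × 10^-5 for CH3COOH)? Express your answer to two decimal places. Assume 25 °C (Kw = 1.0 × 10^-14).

pH = 9.14

CH3COO- is the conjugate base of the weak acid CH3COOH.
Kb = Kw/Ka = 1.0×10^-14 / 2.0 × 10^-5 = 5.00 × 10^-10
Kb = [OH-]²/(0.38 − [OH-]) = 5.00 × 10^-10
Neglecting [OH-] in the denominator: [OH-] = √(5.00 × 10^-10 × 0.38) = 1.38 × 10^-5 M
Check: 0.0036% ionized — well under 5%, approximation valid.
pOH = 4.86, so pH = 14.00 − pOH = 9.14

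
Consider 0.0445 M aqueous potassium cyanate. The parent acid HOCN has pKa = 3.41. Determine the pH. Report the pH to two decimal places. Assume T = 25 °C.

OCN- is the conjugate base of the weak acid HOCN.
Ka = 10^(−3.41) = 3.89 × 10^-4
Kb = Kw/Ka = 1.0×10^-14 / 3.89 × 10^-4 = 2.57 × 10^-11
From the ICE table, Kb = [OH-]²/(0.0445 − [OH-]) = 2.57 × 10^-11.
Neglecting [OH-] in the denominator: [OH-] = √(2.57 × 10^-11 × 0.0445) = 1.07 × 10^-6 M
pOH = 5.97, so pH = 14.00 − pOH = 8.03

pH = 8.03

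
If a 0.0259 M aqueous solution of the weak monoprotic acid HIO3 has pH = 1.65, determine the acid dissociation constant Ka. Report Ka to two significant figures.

[H+] = 10^(-1.65) = 2.24 × 10^-2 M
At equilibrium [HA] = 0.0259 − 2.24 × 10^-2 = 3.50 × 10^-3 M
Ka = [H+][A-]/[HA] = (2.24 × 10^-2)² / 3.50 × 10^-3 = 1.4 × 10^-1

Ka = 1.4 × 10^-1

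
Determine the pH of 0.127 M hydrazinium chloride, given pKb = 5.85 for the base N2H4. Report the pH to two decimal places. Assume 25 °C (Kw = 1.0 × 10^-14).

N2H5+ is the conjugate acid of the weak base N2H4.
Kb = 10^(−5.85) = 1.41 × 10^-6
Ka = Kw/Kb = 1.0×10^-14 / 1.41 × 10^-6 = 7.09 × 10^-9
From the ICE table, Ka = [H+]²/(0.127 − [H+]) = 7.09 × 10^-9.
Neglecting [H+] in the denominator: [H+] = √(7.09 × 10^-9 × 0.127) = 3.00 × 10^-5 M
Check: 0.024% ionized — well under 5%, approximation valid.
pH = −log[H+] = −log(3.00 × 10^-5) = 4.52

pH = 4.52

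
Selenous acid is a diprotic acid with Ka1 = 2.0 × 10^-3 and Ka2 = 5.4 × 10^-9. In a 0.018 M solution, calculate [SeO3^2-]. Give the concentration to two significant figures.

5.4 × 10^-9 M

First ionization gives [H+] ≈ [HSeO3-] = 5.08 × 10^-3 M.
Second step: Ka2 = [H+][SeO3^2-]/[HSeO3-] ≈ [SeO3^2-] (since [H+] ≈ [HSeO3-]).
So [SeO3^2-] ≈ Ka2.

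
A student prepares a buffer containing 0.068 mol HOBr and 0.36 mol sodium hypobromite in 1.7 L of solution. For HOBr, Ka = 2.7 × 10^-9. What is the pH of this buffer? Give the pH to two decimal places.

pH = 9.29

pKa = −log(2.7 × 10^-9) = 8.569
pH = pKa + log([A⁻]/[HA]) = 8.569 + log(0.36/0.068)
pH = 8.569 + (+0.724) = 9.29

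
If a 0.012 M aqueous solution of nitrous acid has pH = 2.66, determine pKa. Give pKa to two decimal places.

pKa = 3.31

[H+] = 10^(-2.66) = 2.19 × 10^-3 M
At equilibrium [HA] = 0.012 − 2.19 × 10^-3 = 9.81 × 10^-3 M
Ka = [H+][A-]/[HA] = (2.19 × 10^-3)² / 9.81 × 10^-3 = 4.89 × 10^-4
pKa = -log(4.89 × 10^-4) = 3.31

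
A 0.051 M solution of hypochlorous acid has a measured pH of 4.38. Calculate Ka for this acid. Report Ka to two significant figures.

Ka = 3.4 × 10^-8

[H+] = 10^(-4.38) = 4.17 × 10^-5 M
At equilibrium [HA] = 0.051 − 4.17 × 10^-5 = 5.10 × 10^-2 M
Ka = [H+][A-]/[HA] = (4.17 × 10^-5)² / 5.10 × 10^-2 = 3.4 × 10^-8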